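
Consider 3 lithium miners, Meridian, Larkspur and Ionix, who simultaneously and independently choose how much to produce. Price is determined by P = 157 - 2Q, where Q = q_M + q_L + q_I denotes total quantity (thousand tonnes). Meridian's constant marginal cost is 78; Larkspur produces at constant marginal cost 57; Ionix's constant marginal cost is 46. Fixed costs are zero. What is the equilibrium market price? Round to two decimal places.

84.50

Meridian's profit: π_M = (157 - 2Q)q_M - (78q_M). Setting ∂π_M/∂q_M = 0: 79 - 4q_M - 2(q_L + q_I) = 0.
Larkspur's first-order condition: 100 - 4q_L - 2(q_M + q_I) = 0.
Ionix's profit: π_I = (157 - 2Q)q_I - (46q_I). Setting ∂π_I/∂q_I = 0: 111 - 4q_I - 2(q_M + q_L) = 0.
Adding the 3 conditions: 290 − 4Q − 4Q = 0, i.e. Q = 145/4.
Back-substituting: q_M = (79 − 145/2)/2 = 13/4, q_L = (100 − 145/2)/2 = 55/4, q_I = (111 − 145/2)/2 = 77/4.
Total output Q = 145/4, so price P = 157 - 2·(145/4) = 169/2.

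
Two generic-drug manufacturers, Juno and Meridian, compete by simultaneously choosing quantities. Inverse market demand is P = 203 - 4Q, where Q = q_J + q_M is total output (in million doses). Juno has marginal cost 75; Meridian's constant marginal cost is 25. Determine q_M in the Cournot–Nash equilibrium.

Juno's profit: π_J = (203 - 4Q)q_J - (75q_J). Setting ∂π_J/∂q_J = 0: 128 - 8q_J - 4(q_M) = 0.
Meridian's first-order condition: 178 - 8q_M - 4(q_J) = 0.
Rearranging gives the reaction functions q_J = (128 - 4q_M)/8 and q_M = (178 - 4q_J)/8.
Substituting one into the other gives q_J = 13/2 and q_M = 19.

19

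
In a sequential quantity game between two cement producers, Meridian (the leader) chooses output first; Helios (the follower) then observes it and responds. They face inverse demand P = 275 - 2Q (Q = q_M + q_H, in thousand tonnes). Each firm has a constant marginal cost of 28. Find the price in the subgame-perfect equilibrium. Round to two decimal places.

Solve by backward induction. Given q_M, the follower Helios maximises π_H = (275 - 2q_M - 2q_H)q_H - 28q_H.
∂π_H/∂q_H = 247 - 2q_M - 4q_H = 0 gives the reaction function q_H = (247 - 2q_M)/4.
The leader anticipates this reaction. Substituting into P = 275 - 2Q gives P = 303/2 - q_M, so π_M = (303/2 - q_M)q_M - 28q_M.
Leader FOC: 247/2 - 2q_M = 0, so q_M = 247/4.
Then q_H = (247 - 2·(247/4))/4 = 247/8.
Total output Q = 741/8, so price P = 275 - 2·(741/8) = 359/4.

89.75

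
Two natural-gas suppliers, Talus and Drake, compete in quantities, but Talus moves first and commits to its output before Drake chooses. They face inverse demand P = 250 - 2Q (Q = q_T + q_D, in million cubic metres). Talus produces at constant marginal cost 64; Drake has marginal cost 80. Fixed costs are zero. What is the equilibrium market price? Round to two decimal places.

Solve by backward induction. Given q_T, the follower Drake maximises π_D = (250 - 2q_T - 2q_D)q_D - 80q_D.
Follower FOC: 170 - 2q_T - 4q_D = 0, so q_D(q_T) = (170 - 2q_T)/4.
The leader anticipates this reaction. Substituting into P = 250 - 2Q gives P = 165 - q_T, so π_T = (165 - q_T)q_T - 64q_T.
Maximising: ∂π_T/∂q_T = 101 - 2q_T = 0, giving q_T = 101/2.
Then q_D = (170 - 2·(101/2))/4 = 69/4.
Total output Q = 271/4, so price P = 250 - 2·(271/4) = 229/2.

114.50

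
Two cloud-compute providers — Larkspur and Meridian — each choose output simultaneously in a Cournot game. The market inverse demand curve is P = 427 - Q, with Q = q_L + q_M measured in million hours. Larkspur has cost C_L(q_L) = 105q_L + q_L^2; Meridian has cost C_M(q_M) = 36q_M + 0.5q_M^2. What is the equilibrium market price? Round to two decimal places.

Larkspur's profit: π_L = (427 - Q)q_L - (105q_L + q_L²). Setting ∂π_L/∂q_L = 0: 322 - 4q_L - (q_M) = 0.
Meridian's profit: π_M = (427 - Q)q_M - (36q_M + (1/2)q_M²). Setting ∂π_M/∂q_M = 0: 391 - 3q_M - (q_L) = 0.
Rearranging gives the reaction functions q_L = (322 - q_M)/4 and q_M = (391 - q_L)/3.
Substituting one into the other gives q_L = 575/11 and q_M = 1242/11.
Total output Q = 1817/11, so price P = 427 - 1817/11 = 261.8182.

261.82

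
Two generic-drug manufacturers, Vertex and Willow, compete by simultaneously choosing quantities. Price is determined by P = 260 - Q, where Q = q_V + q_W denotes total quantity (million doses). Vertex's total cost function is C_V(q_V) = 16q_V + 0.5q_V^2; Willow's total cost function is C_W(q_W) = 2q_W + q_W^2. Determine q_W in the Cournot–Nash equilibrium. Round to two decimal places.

48.18

Vertex's profit: π_V = (260 - Q)q_V - (16q_V + (1/2)q_V²). Setting ∂π_V/∂q_V = 0: 244 - 3q_V - (q_W) = 0.
Willow's profit: π_W = (260 - Q)q_W - (2q_W + q_W²). Setting ∂π_W/∂q_W = 0: 258 - 4q_W - (q_V) = 0.
Rearranging gives the reaction functions q_V = (244 - q_W)/3 and q_W = (258 - q_V)/4.
Substituting one into the other gives q_V = 718/11 and q_W = 530/11.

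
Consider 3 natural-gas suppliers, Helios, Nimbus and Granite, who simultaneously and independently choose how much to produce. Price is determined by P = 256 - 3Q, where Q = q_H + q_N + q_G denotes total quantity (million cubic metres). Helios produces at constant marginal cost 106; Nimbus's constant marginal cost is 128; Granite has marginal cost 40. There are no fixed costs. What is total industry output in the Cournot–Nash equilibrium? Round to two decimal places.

41.17

Helios's profit: π_H = (256 - 3Q)q_H - (106q_H). Setting ∂π_H/∂q_H = 0: 150 - 6q_H - 3(q_N + q_G) = 0.
Nimbus's profit: π_N = (256 - 3Q)q_N - (128q_N). Setting ∂π_N/∂q_N = 0: 128 - 6q_N - 3(q_H + q_G) = 0.
Granite's profit: π_G = (256 - 3Q)q_G - (40q_G). Setting ∂π_G/∂q_G = 0: 216 - 6q_G - 3(q_H + q_N) = 0.
Summing all 3 equations gives 494 − 12Q = 0, hence Q = 247/6.
Back-substituting: q_H = (150 − 247/2)/3 = 53/6, q_N = (128 − 247/2)/3 = 3/2, q_G = (216 − 247/2)/3 = 185/6.
Total output Q = 53/6 + 3/2 + 185/6 = 247/6.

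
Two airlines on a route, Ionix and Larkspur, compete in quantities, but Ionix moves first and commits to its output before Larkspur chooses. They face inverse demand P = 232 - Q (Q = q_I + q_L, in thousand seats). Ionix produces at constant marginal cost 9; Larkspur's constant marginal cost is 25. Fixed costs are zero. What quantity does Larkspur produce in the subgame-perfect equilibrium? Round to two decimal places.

43.75

Solve by backward induction. Given q_I, the follower Larkspur maximises π_L = (232 - q_I - q_L)q_L - 25q_L.
Follower FOC: 207 - q_I - 2q_L = 0, so q_L(q_I) = (207 - q_I)/2.
Ionix substitutes q_L(q_I) into its own profit: π_I = q_I(232 - q_I - (207 - q_I)/2) - 9q_I = (257/2 - (1/2)q_I)q_I - 9q_I.
The leader's first-order condition 239/2 - q_I = 0 yields q_I = 239/2.
Then q_L = (207 - 239/2)/2 = 175/4.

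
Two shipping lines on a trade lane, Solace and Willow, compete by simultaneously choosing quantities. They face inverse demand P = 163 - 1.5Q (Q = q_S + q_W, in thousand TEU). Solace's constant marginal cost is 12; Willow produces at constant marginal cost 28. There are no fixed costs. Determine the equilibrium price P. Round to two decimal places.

Solace's profit: π_S = (163 - 1.5Q)q_S - (12q_S). Setting ∂π_S/∂q_S = 0: 151 - 3q_S - (3/2)(q_W) = 0.
Willow's first-order condition: 135 - 3q_W - (3/2)(q_S) = 0.
Best responses: q_S = (151 - (3/2)q_W)/3, q_W = (135 - (3/2)q_S)/3.
Substituting one into the other gives q_S = 334/9 and q_W = 238/9.
Total output Q = 572/9, so price P = 163 - (3/2)·(572/9) = 203/3.

67.67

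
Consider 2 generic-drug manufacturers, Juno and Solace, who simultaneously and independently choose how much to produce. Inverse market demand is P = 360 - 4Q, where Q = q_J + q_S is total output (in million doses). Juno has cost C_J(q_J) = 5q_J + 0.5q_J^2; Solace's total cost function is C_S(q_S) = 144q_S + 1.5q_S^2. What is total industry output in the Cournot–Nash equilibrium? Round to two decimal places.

Juno's profit: π_J = (360 - 4Q)q_J - (5q_J + (1/2)q_J²). Setting ∂π_J/∂q_J = 0: 355 - 9q_J - 4(q_S) = 0.
Solace's first-order condition: 216 - 11q_S - 4(q_J) = 0.
Rearranging gives the reaction functions q_J = (355 - 4q_S)/9 and q_S = (216 - 4q_J)/11.
Substituting one into the other gives q_J = 36.6386 and q_S = 524/83.
Total output Q = 36.6386 + 524/83 = 42.9518.

42.95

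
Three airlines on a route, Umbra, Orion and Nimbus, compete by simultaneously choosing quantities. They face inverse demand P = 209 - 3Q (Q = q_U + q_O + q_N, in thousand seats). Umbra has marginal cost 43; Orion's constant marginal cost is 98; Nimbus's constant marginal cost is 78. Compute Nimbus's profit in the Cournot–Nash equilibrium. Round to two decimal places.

280.33

Umbra's profit: π_U = (209 - 3Q)q_U - (43q_U). Setting ∂π_U/∂q_U = 0: 166 - 6q_U - 3(q_O + q_N) = 0.
Orion's first-order condition: 111 - 6q_O - 3(q_U + q_N) = 0.
Nimbus's profit: π_N = (209 - 3Q)q_N - (78q_N). Setting ∂π_N/∂q_N = 0: 131 - 6q_N - 3(q_U + q_O) = 0.
Adding the 3 first-order conditions: 408 − 12Q = 0, so Q = 34.
Back-substituting: q_U = (166 − 102)/3 = 64/3, q_O = (111 − 102)/3 = 3, q_N = (131 − 102)/3 = 29/3.
Price P = 209 - 3·34 = 107.
Nimbus's profit: (107 - 78)·(29/3) = 841/3.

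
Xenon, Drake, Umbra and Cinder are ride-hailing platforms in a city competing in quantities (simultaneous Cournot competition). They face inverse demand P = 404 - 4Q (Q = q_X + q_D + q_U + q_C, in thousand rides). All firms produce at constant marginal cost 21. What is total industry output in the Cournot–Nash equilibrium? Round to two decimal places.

76.60

Each firm earns π_i = (404 - 4Q)q_i - 21q_i.
Setting ∂π_i/∂q_i = 0 with rivals' quantities fixed: 383 - 8q_i - 4·Σ_{j≠i} q_j = 0.
With identical firms every q_j equals q_i, so Σ_{j≠i} q_j = 3q_i and 383 = 20q_i, giving q_i = 383/20.
Total output Q = 383/20 + 383/20 + 383/20 + 383/20 = 383/5.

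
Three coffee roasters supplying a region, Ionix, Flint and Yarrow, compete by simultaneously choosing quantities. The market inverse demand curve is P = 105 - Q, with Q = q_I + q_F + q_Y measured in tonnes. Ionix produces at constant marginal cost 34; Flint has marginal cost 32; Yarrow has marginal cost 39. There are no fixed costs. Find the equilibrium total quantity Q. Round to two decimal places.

Ionix's profit: π_I = (105 - Q)q_I - (34q_I). Setting ∂π_I/∂q_I = 0: 71 - 2q_I - (q_F + q_Y) = 0.
Flint's first-order condition: 73 - 2q_F - (q_I + q_Y) = 0.
Yarrow's profit: π_Y = (105 - Q)q_Y - (39q_Y). Setting ∂π_Y/∂q_Y = 0: 66 - 2q_Y - (q_I + q_F) = 0.
Adding the 3 first-order conditions: 210 − 4Q = 0, so Q = 105/2.
Back-substituting: q_I = (71 − 105/2) = 37/2, q_F = (73 − 105/2) = 41/2, q_Y = (66 − 105/2) = 27/2.
Total output Q = 37/2 + 41/2 + 27/2 = 105/2.

52.50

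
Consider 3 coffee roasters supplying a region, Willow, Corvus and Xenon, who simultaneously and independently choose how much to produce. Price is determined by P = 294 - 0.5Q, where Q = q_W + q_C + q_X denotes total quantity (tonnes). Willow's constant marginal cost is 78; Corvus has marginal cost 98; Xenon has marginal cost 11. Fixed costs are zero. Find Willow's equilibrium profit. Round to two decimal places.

Willow's profit: π_W = (294 - 0.5Q)q_W - (78q_W). Setting ∂π_W/∂q_W = 0: 216 - q_W - (1/2)(q_C + q_X) = 0.
Corvus's first-order condition: 196 - q_C - (1/2)(q_W + q_X) = 0.
Xenon's profit: π_X = (294 - 0.5Q)q_X - (11q_X). Setting ∂π_X/∂q_X = 0: 283 - q_X - (1/2)(q_W + q_C) = 0.
Adding the 3 conditions: 695 − Q − Q = 0, i.e. Q = 695/2.
Back-substituting: q_W = (216 − 695/4)/(1/2) = 169/2, q_C = (196 − 695/4)/(1/2) = 89/2, q_X = (283 − 695/4)/(1/2) = 437/2.
Price P = 294 - (1/2)·(695/2) = 481/4.
Willow's profit: (481/4 - 78)·(169/2) = 3570.1250.

3570.13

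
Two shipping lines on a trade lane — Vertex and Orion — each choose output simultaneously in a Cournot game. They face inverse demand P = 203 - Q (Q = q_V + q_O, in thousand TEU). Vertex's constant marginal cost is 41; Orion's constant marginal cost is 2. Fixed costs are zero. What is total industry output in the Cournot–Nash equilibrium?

121

Vertex's profit: π_V = (203 - Q)q_V - (41q_V). Setting ∂π_V/∂q_V = 0: 162 - 2q_V - (q_O) = 0.
Orion's profit: π_O = (203 - Q)q_O - (2q_O). Setting ∂π_O/∂q_O = 0: 201 - 2q_O - (q_V) = 0.
So q_V = (162 - q_O)/2 and q_O = (201 - q_V)/2.
Substituting one into the other gives q_V = 41 and q_O = 80.
Total output Q = 41 + 80 = 121.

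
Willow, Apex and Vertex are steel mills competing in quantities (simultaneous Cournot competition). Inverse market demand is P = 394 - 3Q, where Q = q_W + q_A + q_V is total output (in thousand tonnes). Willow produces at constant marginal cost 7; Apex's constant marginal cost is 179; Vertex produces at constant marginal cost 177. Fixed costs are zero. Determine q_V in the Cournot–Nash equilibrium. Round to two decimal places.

Willow's profit: π_W = (394 - 3Q)q_W - (7q_W). Setting ∂π_W/∂q_W = 0: 387 - 6q_W - 3(q_A + q_V) = 0.
Apex's profit: π_A = (394 - 3Q)q_A - (179q_A). Setting ∂π_A/∂q_A = 0: 215 - 6q_A - 3(q_W + q_V) = 0.
Vertex's first-order condition: 217 - 6q_V - 3(q_W + q_A) = 0.
Adding the 3 first-order conditions: 819 − 12Q = 0, so Q = 273/4.
Back-substituting: q_W = (387 − 819/4)/3 = 243/4, q_A = (215 − 819/4)/3 = 41/12, q_V = (217 − 819/4)/3 = 49/12.

4.08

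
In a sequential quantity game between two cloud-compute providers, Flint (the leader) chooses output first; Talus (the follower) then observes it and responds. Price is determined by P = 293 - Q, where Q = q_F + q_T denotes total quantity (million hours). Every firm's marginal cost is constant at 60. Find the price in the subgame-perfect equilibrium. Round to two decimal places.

118.25

The follower Talus best-responds to any q_F: π_T = (293 - Q)q_T - 60q_T.
∂π_T/∂q_T = 233 - q_F - 2q_T = 0 gives the reaction function q_T = (233 - q_F)/2.
The leader anticipates this reaction. Substituting into P = 293 - Q gives P = 353/2 - (1/2)q_F, so π_F = (353/2 - (1/2)q_F)q_F - 60q_F.
The leader's first-order condition 233/2 - q_F = 0 yields q_F = 233/2.
Then q_T = (233 - 233/2)/2 = 233/4.
Total output Q = 699/4, so price P = 293 - 699/4 = 473/4.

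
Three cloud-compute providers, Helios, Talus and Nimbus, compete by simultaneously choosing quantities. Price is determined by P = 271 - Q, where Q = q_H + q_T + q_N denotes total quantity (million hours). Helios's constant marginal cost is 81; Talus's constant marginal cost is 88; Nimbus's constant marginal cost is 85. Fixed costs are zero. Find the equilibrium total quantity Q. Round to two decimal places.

Helios's profit: π_H = (271 - Q)q_H - (81q_H). Setting ∂π_H/∂q_H = 0: 190 - 2q_H - (q_T + q_N) = 0.
Talus's profit: π_T = (271 - Q)q_T - (88q_T). Setting ∂π_T/∂q_T = 0: 183 - 2q_T - (q_H + q_N) = 0.
Nimbus's profit: π_N = (271 - Q)q_N - (85q_N). Setting ∂π_N/∂q_N = 0: 186 - 2q_N - (q_H + q_T) = 0.
Adding the 3 conditions: 559 − 2Q − 2Q = 0, i.e. Q = 559/4.
Back-substituting: q_H = (190 − 559/4) = 201/4, q_T = (183 − 559/4) = 173/4, q_N = (186 − 559/4) = 185/4.
Total output Q = 201/4 + 173/4 + 185/4 = 559/4.

139.75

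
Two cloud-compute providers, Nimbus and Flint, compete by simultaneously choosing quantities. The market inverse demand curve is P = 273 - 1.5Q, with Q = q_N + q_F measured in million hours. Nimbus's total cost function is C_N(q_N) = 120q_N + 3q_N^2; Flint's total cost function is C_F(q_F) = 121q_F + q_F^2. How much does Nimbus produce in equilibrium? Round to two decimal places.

12.56

Nimbus's profit: π_N = (273 - 1.5Q)q_N - (120q_N + 3q_N²). Setting ∂π_N/∂q_N = 0: 153 - 9q_N - (3/2)(q_F) = 0.
Flint's profit: π_F = (273 - 1.5Q)q_F - (121q_F + q_F²). Setting ∂π_F/∂q_F = 0: 152 - 5q_F - (3/2)(q_N) = 0.
So q_N = (153 - (3/2)q_F)/9 and q_F = (152 - (3/2)q_N)/5.
Solving the pair: q_N = 716/57, q_F = 506/19.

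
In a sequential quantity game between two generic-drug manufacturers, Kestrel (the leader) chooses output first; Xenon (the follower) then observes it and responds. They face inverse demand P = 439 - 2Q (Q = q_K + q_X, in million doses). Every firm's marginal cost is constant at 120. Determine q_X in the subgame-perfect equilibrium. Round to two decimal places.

39.88

The follower Xenon best-responds to any q_K: π_X = (439 - 2Q)q_X - 120q_X.
Setting the follower's marginal profit to zero, 319 - 2q_K - 4q_X = 0, i.e. q_X = (319 - 2q_K)/4.
The leader anticipates this reaction. Substituting into P = 439 - 2Q gives P = 559/2 - q_K, so π_K = (559/2 - q_K)q_K - 120q_K.
The leader's first-order condition 319/2 - 2q_K = 0 yields q_K = 319/4.
Then q_X = (319 - 2·(319/4))/4 = 319/8.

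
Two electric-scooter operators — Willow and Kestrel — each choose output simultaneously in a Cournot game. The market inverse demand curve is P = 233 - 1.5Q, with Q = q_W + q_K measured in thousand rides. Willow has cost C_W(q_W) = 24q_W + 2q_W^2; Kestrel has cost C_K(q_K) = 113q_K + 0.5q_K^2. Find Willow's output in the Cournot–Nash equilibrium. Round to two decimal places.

25.48

Willow's profit: π_W = (233 - 1.5Q)q_W - (24q_W + 2q_W²). Setting ∂π_W/∂q_W = 0: 209 - 7q_W - (3/2)(q_K) = 0.
Kestrel's profit: π_K = (233 - 1.5Q)q_K - (113q_K + (1/2)q_K²). Setting ∂π_K/∂q_K = 0: 120 - 4q_K - (3/2)(q_W) = 0.
Rearranging gives the reaction functions q_W = (209 - (3/2)q_K)/7 and q_K = (120 - (3/2)q_W)/4.
Substituting one into the other gives q_W = 25.4757 and q_K = 20.4466.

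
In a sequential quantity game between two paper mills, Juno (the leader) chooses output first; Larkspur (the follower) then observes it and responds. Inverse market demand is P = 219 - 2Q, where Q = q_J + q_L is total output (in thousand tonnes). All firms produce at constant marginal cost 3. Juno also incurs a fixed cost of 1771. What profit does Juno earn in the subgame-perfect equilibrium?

1145

Solve by backward induction. Given q_J, the follower Larkspur maximises π_L = (219 - 2q_J - 2q_L)q_L - 3q_L.
Setting the follower's marginal profit to zero, 216 - 2q_J - 4q_L = 0, i.e. q_L = (216 - 2q_J)/4.
Juno substitutes q_L(q_J) into its own profit: π_J = q_J(219 - 2q_J - (216 - 2q_J)/2) - 3q_J = (111 - q_J)q_J - 3q_J.
Maximising: ∂π_J/∂q_J = 108 - 2q_J = 0, giving q_J = 54.
Then q_L = (216 - 2·54)/4 = 27.
Price P = 219 - 2·81 = 57.
Juno's profit: (57 - 3)·54 - 1771 = 1145.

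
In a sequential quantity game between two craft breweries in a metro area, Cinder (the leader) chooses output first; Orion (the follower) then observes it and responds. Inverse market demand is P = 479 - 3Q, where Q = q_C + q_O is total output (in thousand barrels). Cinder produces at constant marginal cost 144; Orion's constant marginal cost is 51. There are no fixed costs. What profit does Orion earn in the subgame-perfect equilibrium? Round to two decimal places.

Solve by backward induction. Given q_C, the follower Orion maximises π_O = (479 - 3q_C - 3q_O)q_O - 51q_O.
Follower FOC: 428 - 3q_C - 6q_O = 0, so q_O(q_C) = (428 - 3q_C)/6.
Cinder substitutes q_O(q_C) into its own profit: π_C = q_C(479 - 3q_C - (428 - 3q_C)/2) - 144q_C = (265 - (3/2)q_C)q_C - 144q_C.
Maximising: ∂π_C/∂q_C = 121 - 3q_C = 0, giving q_C = 121/3.
Then q_O = (428 - 3·(121/3))/6 = 307/6.
Price P = 479 - 3·(183/2) = 409/2.
Orion's profit: (409/2 - 51)·(307/6) = 7854.0833.

7854.08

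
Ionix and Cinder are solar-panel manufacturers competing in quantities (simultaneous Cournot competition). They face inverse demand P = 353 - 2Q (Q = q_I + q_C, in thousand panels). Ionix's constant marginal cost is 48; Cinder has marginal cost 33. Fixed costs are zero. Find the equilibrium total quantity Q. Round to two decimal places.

104.17

Ionix's profit: π_I = (353 - 2Q)q_I - (48q_I). Setting ∂π_I/∂q_I = 0: 305 - 4q_I - 2(q_C) = 0.
Cinder's profit: π_C = (353 - 2Q)q_C - (33q_C). Setting ∂π_C/∂q_C = 0: 320 - 4q_C - 2(q_I) = 0.
So q_I = (305 - 2q_C)/4 and q_C = (320 - 2q_I)/4.
Solving the pair: q_I = 145/3, q_C = 335/6.
Total output Q = 145/3 + 335/6 = 625/6.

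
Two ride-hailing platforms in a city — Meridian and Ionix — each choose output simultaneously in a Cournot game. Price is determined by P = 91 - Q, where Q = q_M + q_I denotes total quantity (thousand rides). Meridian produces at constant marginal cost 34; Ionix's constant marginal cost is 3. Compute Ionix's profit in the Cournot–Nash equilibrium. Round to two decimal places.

Meridian's profit: π_M = (91 - Q)q_M - (34q_M). Setting ∂π_M/∂q_M = 0: 57 - 2q_M - (q_I) = 0.
Ionix's profit: π_I = (91 - Q)q_I - (3q_I). Setting ∂π_I/∂q_I = 0: 88 - 2q_I - (q_M) = 0.
Best responses: q_M = (57 - q_I)/2, q_I = (88 - q_M)/2.
Substituting one into the other gives q_M = 26/3 and q_I = 119/3.
Price P = 91 - 145/3 = 128/3.
Ionix's profit: (128/3 - 3)·(119/3) = 1573.4444.

1573.44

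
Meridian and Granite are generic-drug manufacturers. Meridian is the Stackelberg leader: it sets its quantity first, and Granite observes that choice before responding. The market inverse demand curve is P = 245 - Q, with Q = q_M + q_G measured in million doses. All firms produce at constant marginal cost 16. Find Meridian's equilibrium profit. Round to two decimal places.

The follower Granite best-responds to any q_M: π_G = (245 - Q)q_G - 16q_G.
∂π_G/∂q_G = 229 - q_M - 2q_G = 0 gives the reaction function q_G = (229 - q_M)/2.
Meridian substitutes q_G(q_M) into its own profit: π_M = q_M(245 - q_M - (229 - q_M)/2) - 16q_M = (261/2 - (1/2)q_M)q_M - 16q_M.
Leader FOC: 229/2 - q_M = 0, so q_M = 229/2.
Then q_G = (229 - 229/2)/2 = 229/4.
Price P = 245 - 687/4 = 293/4.
Meridian's profit: (293/4 - 16)·(229/2) = 6555.1250.

6555.13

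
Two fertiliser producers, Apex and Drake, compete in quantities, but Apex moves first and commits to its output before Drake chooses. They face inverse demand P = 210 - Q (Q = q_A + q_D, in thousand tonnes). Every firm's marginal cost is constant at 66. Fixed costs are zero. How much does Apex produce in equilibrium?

Solve by backward induction. Given q_A, the follower Drake maximises π_D = (210 - q_A - q_D)q_D - 66q_D.
∂π_D/∂q_D = 144 - q_A - 2q_D = 0 gives the reaction function q_D = (144 - q_A)/2.
The leader anticipates this reaction. Substituting into P = 210 - Q gives P = 138 - (1/2)q_A, so π_A = (138 - (1/2)q_A)q_A - 66q_A.
Maximising: ∂π_A/∂q_A = 72 - q_A = 0, giving q_A = 72.
Then q_D = (144 - 72)/2 = 36.

72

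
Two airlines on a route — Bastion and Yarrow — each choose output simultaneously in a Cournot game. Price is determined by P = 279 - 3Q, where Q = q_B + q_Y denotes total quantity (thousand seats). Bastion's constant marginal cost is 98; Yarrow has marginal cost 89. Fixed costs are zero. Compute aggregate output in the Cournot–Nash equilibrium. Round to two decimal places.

Bastion's profit: π_B = (279 - 3Q)q_B - (98q_B). Setting ∂π_B/∂q_B = 0: 181 - 6q_B - 3(q_Y) = 0.
Yarrow's profit: π_Y = (279 - 3Q)q_Y - (89q_Y). Setting ∂π_Y/∂q_Y = 0: 190 - 6q_Y - 3(q_B) = 0.
Best responses: q_B = (181 - 3q_Y)/6, q_Y = (190 - 3q_B)/6.
Substituting one into the other gives q_B = 172/9 and q_Y = 199/9.
Total output Q = 172/9 + 199/9 = 371/9.

41.22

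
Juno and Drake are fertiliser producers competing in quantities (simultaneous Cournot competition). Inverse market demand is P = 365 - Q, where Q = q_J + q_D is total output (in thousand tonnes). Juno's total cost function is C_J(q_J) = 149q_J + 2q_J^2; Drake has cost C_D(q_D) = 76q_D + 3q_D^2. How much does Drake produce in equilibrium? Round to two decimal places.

Juno's profit: π_J = (365 - Q)q_J - (149q_J + 2q_J²). Setting ∂π_J/∂q_J = 0: 216 - 6q_J - (q_D) = 0.
Drake's profit: π_D = (365 - Q)q_D - (76q_D + 3q_D²). Setting ∂π_D/∂q_D = 0: 289 - 8q_D - (q_J) = 0.
Best responses: q_J = (216 - q_D)/6, q_D = (289 - q_J)/8.
Solving the pair: q_J = 1439/47, q_D = 1518/47.

32.30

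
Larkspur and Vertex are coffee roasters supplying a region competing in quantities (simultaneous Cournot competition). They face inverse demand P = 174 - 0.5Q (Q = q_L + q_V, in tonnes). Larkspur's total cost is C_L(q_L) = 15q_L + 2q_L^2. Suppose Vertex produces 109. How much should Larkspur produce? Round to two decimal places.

With the rival's output fixed at 109, Larkspur's profit is π_L = (174 - (1/2)·109 - (1/2)q_L)q_L - (15q_L + 2q_L²) = (239/2 - (1/2)q_L)q_L - (15q_L + 2q_L²).
∂π_L/∂q_L = 209/2 - 5q_L = 0, so q_L = 209/10.

20.90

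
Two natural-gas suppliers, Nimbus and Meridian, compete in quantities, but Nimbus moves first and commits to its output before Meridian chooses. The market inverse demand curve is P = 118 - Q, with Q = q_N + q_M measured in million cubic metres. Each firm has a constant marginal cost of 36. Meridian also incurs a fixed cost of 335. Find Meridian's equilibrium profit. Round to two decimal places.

85.25

Solve by backward induction. Given q_N, the follower Meridian maximises π_M = (118 - q_N - q_M)q_M - 36q_M.
∂π_M/∂q_M = 82 - q_N - 2q_M = 0 gives the reaction function q_M = (82 - q_N)/2.
Nimbus substitutes q_M(q_N) into its own profit: π_N = q_N(118 - q_N - (82 - q_N)/2) - 36q_N = (77 - (1/2)q_N)q_N - 36q_N.
Leader FOC: 41 - q_N = 0, so q_N = 41.
Then q_M = (82 - 41)/2 = 41/2.
Price P = 118 - 123/2 = 113/2.
Meridian's profit: (113/2 - 36)·(41/2) - 335 = 341/4.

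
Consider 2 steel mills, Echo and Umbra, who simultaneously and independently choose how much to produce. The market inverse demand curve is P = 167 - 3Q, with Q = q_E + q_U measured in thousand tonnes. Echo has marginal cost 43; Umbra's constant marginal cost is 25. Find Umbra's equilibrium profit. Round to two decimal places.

Echo's profit: π_E = (167 - 3Q)q_E - (43q_E). Setting ∂π_E/∂q_E = 0: 124 - 6q_E - 3(q_U) = 0.
Umbra's first-order condition: 142 - 6q_U - 3(q_E) = 0.
So q_E = (124 - 3q_U)/6 and q_U = (142 - 3q_E)/6.
Substituting one into the other gives q_E = 106/9 and q_U = 160/9.
Price P = 167 - 3·(266/9) = 235/3.
Umbra's profit: (235/3 - 25)·(160/9) = 948.1481.

948.15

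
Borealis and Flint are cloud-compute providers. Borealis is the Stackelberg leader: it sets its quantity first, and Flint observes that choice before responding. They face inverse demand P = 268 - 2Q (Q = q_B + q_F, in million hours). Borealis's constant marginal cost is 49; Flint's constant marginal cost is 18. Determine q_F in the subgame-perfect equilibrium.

Solve by backward induction. Given q_B, the follower Flint maximises π_F = (268 - 2q_B - 2q_F)q_F - 18q_F.
Follower FOC: 250 - 2q_B - 4q_F = 0, so q_F(q_B) = (250 - 2q_B)/4.
The leader anticipates this reaction. Substituting into P = 268 - 2Q gives P = 143 - q_B, so π_B = (143 - q_B)q_B - 49q_B.
Maximising: ∂π_B/∂q_B = 94 - 2q_B = 0, giving q_B = 47.
Then q_F = (250 - 2·47)/4 = 39.

39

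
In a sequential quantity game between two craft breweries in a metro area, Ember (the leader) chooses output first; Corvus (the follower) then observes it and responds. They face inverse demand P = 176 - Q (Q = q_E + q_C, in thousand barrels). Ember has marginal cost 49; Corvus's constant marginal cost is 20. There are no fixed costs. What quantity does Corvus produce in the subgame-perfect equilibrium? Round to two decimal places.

Solve by backward induction. Given q_E, the follower Corvus maximises π_C = (176 - q_E - q_C)q_C - 20q_C.
Follower FOC: 156 - q_E - 2q_C = 0, so q_C(q_E) = (156 - q_E)/2.
The leader anticipates this reaction. Substituting into P = 176 - Q gives P = 98 - (1/2)q_E, so π_E = (98 - (1/2)q_E)q_E - 49q_E.
The leader's first-order condition 49 - q_E = 0 yields q_E = 49.
Then q_C = (156 - 49)/2 = 107/2.

53.50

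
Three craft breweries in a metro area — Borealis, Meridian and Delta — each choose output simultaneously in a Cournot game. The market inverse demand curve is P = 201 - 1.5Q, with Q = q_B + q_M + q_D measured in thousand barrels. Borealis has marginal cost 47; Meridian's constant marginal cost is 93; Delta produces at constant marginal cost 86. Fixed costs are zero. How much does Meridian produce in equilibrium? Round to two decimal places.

9.17

Borealis's profit: π_B = (201 - 1.5Q)q_B - (47q_B). Setting ∂π_B/∂q_B = 0: 154 - 3q_B - (3/2)(q_M + q_D) = 0.
Meridian's first-order condition: 108 - 3q_M - (3/2)(q_B + q_D) = 0.
Delta's profit: π_D = (201 - 1.5Q)q_D - (86q_D). Setting ∂π_D/∂q_D = 0: 115 - 3q_D - (3/2)(q_B + q_M) = 0.
Adding the 3 first-order conditions: 377 − 6Q = 0, so Q = 377/6.
Back-substituting: q_B = (154 − 377/4)/(3/2) = 239/6, q_M = (108 − 377/4)/(3/2) = 55/6, q_D = (115 − 377/4)/(3/2) = 83/6.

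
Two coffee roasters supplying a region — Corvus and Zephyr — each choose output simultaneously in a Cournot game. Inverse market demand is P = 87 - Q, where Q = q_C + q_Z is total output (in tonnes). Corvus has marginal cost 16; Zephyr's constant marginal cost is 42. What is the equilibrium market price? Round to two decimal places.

Corvus's profit: π_C = (87 - Q)q_C - (16q_C). Setting ∂π_C/∂q_C = 0: 71 - 2q_C - (q_Z) = 0.
Zephyr's first-order condition: 45 - 2q_Z - (q_C) = 0.
Rearranging gives the reaction functions q_C = (71 - q_Z)/2 and q_Z = (45 - q_C)/2.
Solving the pair: q_C = 97/3, q_Z = 19/3.
Total output Q = 116/3, so price P = 87 - 116/3 = 145/3.

48.33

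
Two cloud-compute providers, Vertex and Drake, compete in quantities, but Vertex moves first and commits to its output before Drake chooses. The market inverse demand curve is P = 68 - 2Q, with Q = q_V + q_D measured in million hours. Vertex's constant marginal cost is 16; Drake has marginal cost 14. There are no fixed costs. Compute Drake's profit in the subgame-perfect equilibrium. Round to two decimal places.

105.13

Solve by backward induction. Given q_V, the follower Drake maximises π_D = (68 - 2q_V - 2q_D)q_D - 14q_D.
∂π_D/∂q_D = 54 - 2q_V - 4q_D = 0 gives the reaction function q_D = (54 - 2q_V)/4.
Vertex substitutes q_D(q_V) into its own profit: π_V = q_V(68 - 2q_V - (54 - 2q_V)/2) - 16q_V = (41 - q_V)q_V - 16q_V.
Leader FOC: 25 - 2q_V = 0, so q_V = 25/2.
Then q_D = (54 - 2·(25/2))/4 = 29/4.
Price P = 68 - 2·(79/4) = 57/2.
Drake's profit: (57/2 - 14)·(29/4) = 841/8.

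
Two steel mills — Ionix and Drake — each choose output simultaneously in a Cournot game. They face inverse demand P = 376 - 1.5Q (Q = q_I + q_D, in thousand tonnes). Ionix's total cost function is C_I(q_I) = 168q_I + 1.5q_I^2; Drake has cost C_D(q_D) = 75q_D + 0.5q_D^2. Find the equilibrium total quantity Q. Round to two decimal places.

Ionix's profit: π_I = (376 - 1.5Q)q_I - (168q_I + (3/2)q_I²). Setting ∂π_I/∂q_I = 0: 208 - 6q_I - (3/2)(q_D) = 0.
Drake's profit: π_D = (376 - 1.5Q)q_D - (75q_D + (1/2)q_D²). Setting ∂π_D/∂q_D = 0: 301 - 4q_D - (3/2)(q_I) = 0.
So q_I = (208 - (3/2)q_D)/6 and q_D = (301 - (3/2)q_I)/4.
Solving the pair: q_I = 1522/87, q_D = 1992/29.
Total output Q = 1522/87 + 1992/29 = 86.1839.

86.18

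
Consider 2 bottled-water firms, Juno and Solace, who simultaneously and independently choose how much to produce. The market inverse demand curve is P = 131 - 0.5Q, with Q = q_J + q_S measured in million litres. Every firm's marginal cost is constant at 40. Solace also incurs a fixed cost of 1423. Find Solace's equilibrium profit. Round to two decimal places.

417.22

A representative firm's profit is π_i = q_i(131 - 0.5Q) - 40q_i.
Setting ∂π_i/∂q_i = 0 with rivals' quantities fixed: 91 - q_i - (1/2)q_j = 0.
With identical firms every q_j equals q_i, so q_j = q_i and 91 = (3/2)q_i, giving q_i = 182/3.
Price P = 131 - (1/2)·(364/3) = 211/3.
Solace's profit: (211/3 - 40)·(182/3) - 1423 = 417.2222.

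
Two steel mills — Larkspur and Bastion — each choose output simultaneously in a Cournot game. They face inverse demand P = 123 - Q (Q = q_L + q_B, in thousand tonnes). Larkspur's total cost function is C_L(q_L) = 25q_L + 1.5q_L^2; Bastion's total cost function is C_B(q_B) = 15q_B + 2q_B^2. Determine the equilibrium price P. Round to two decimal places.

91.21

Larkspur's profit: π_L = (123 - Q)q_L - (25q_L + (3/2)q_L²). Setting ∂π_L/∂q_L = 0: 98 - 5q_L - (q_B) = 0.
Bastion's profit: π_B = (123 - Q)q_B - (15q_B + 2q_B²). Setting ∂π_B/∂q_B = 0: 108 - 6q_B - (q_L) = 0.
So q_L = (98 - q_B)/5 and q_B = (108 - q_L)/6.
Substituting one into the other gives q_L = 480/29 and q_B = 442/29.
Total output Q = 922/29, so price P = 123 - 922/29 = 91.2069.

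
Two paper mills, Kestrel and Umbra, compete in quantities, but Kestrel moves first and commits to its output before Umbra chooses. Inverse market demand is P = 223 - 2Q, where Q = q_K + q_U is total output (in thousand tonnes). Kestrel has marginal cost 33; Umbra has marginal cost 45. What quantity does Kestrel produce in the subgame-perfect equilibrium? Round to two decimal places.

The follower Umbra best-responds to any q_K: π_U = (223 - 2Q)q_U - 45q_U.
Follower FOC: 178 - 2q_K - 4q_U = 0, so q_U(q_K) = (178 - 2q_K)/4.
The leader anticipates this reaction. Substituting into P = 223 - 2Q gives P = 134 - q_K, so π_K = (134 - q_K)q_K - 33q_K.
Maximising: ∂π_K/∂q_K = 101 - 2q_K = 0, giving q_K = 101/2.
Then q_U = (178 - 2·(101/2))/4 = 77/4.

50.50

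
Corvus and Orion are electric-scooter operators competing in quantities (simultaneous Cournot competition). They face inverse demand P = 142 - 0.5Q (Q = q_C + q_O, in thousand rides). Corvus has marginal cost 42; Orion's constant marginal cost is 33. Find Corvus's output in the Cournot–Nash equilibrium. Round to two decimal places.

Corvus's profit: π_C = (142 - 0.5Q)q_C - (42q_C). Setting ∂π_C/∂q_C = 0: 100 - q_C - (1/2)(q_O) = 0.
Orion's profit: π_O = (142 - 0.5Q)q_O - (33q_O). Setting ∂π_O/∂q_O = 0: 109 - q_O - (1/2)(q_C) = 0.
Rearranging gives the reaction functions q_C = (100 - (1/2)q_O) and q_O = (109 - (1/2)q_C).
Solving the pair: q_C = 182/3, q_O = 236/3.

60.67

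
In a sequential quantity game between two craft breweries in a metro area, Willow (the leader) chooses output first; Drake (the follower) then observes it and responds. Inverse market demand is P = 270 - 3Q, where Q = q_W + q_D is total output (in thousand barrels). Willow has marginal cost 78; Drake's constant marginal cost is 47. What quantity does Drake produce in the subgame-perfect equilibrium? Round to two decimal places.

23.75

Solve by backward induction. Given q_W, the follower Drake maximises π_D = (270 - 3q_W - 3q_D)q_D - 47q_D.
Follower FOC: 223 - 3q_W - 6q_D = 0, so q_D(q_W) = (223 - 3q_W)/6.
Willow substitutes q_D(q_W) into its own profit: π_W = q_W(270 - 3q_W - (223 - 3q_W)/2) - 78q_W = (317/2 - (3/2)q_W)q_W - 78q_W.
Maximising: ∂π_W/∂q_W = 161/2 - 3q_W = 0, giving q_W = 161/6.
Then q_D = (223 - 3·(161/6))/6 = 95/4.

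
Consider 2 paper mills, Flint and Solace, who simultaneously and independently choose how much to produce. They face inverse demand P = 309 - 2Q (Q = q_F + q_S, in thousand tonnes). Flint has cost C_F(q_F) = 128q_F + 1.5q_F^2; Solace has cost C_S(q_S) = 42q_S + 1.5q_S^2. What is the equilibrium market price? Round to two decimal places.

Flint's profit: π_F = (309 - 2Q)q_F - (128q_F + (3/2)q_F²). Setting ∂π_F/∂q_F = 0: 181 - 7q_F - 2(q_S) = 0.
Solace's first-order condition: 267 - 7q_S - 2(q_F) = 0.
Rearranging gives the reaction functions q_F = (181 - 2q_S)/7 and q_S = (267 - 2q_F)/7.
Substituting one into the other gives q_F = 733/45 and q_S = 1507/45.
Total output Q = 448/9, so price P = 309 - 2·(448/9) = 1885/9.

209.44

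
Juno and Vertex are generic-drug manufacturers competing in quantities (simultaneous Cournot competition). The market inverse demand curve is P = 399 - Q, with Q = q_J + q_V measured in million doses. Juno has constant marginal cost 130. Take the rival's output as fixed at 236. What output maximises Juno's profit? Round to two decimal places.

With the rival's output fixed at 236, Juno's profit is π_J = (399 - 236 - q_J)q_J - (130q_J) = (163 - q_J)q_J - (130q_J).
∂π_J/∂q_J = 33 - 2q_J = 0, so q_J = 33/2.

16.50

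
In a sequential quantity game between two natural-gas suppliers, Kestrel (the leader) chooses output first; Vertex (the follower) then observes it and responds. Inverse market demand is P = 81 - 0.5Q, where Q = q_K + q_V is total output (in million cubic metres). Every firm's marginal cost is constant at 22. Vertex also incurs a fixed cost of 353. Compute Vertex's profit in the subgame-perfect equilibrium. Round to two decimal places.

The follower Vertex best-responds to any q_K: π_V = (81 - 0.5Q)q_V - 22q_V.
Follower FOC: 59 - (1/2)q_K - q_V = 0, so q_V(q_K) = (59 - (1/2)q_K).
The leader anticipates this reaction. Substituting into P = 81 - 0.5Q gives P = 103/2 - (1/4)q_K, so π_K = (103/2 - (1/4)q_K)q_K - 22q_K.
Maximising: ∂π_K/∂q_K = 59/2 - (1/2)q_K = 0, giving q_K = 59.
Then q_V = (59 - (1/2)·59) = 59/2.
Price P = 81 - (1/2)·(177/2) = 147/4.
Vertex's profit: (147/4 - 22)·(59/2) - 353 = 657/8.

82.13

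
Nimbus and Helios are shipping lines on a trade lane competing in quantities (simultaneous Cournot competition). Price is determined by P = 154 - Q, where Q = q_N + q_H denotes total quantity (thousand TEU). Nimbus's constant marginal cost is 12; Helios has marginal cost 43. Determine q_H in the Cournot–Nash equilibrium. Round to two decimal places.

Nimbus's profit: π_N = (154 - Q)q_N - (12q_N). Setting ∂π_N/∂q_N = 0: 142 - 2q_N - (q_H) = 0.
Helios's profit: π_H = (154 - Q)q_H - (43q_H). Setting ∂π_H/∂q_H = 0: 111 - 2q_H - (q_N) = 0.
So q_N = (142 - q_H)/2 and q_H = (111 - q_N)/2.
Substituting one into the other gives q_N = 173/3 and q_H = 80/3.

26.67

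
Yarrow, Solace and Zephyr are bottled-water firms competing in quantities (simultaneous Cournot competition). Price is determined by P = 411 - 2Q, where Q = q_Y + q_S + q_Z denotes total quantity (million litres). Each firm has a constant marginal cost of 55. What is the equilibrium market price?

A representative firm's profit is π_i = q_i(411 - 2Q) - 55q_i.
First-order condition (treating rivals' output as given): 356 - 4q_i - 2·Σ_{j≠i} q_j = 0.
By symmetry each firm produces the same amount; substituting Σ_{j≠i} q_j = 2q_i yields q_i = 356/8 = 89/2.
Total output Q = 267/2, so price P = 411 - 2·(267/2) = 144.

144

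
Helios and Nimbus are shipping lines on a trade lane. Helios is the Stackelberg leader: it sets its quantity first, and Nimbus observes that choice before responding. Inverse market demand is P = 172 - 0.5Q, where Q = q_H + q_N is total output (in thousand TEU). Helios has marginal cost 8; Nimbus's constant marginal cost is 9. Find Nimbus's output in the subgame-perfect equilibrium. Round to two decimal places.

The follower Nimbus best-responds to any q_H: π_N = (172 - 0.5Q)q_N - 9q_N.
∂π_N/∂q_N = 163 - (1/2)q_H - q_N = 0 gives the reaction function q_N = (163 - (1/2)q_H).
Helios substitutes q_N(q_H) into its own profit: π_H = q_H(172 - (1/2)q_H - (163 - (1/2)q_H)/2) - 8q_H = (181/2 - (1/4)q_H)q_H - 8q_H.
Leader FOC: 165/2 - (1/2)q_H = 0, so q_H = 165.
Then q_N = (163 - (1/2)·165) = 161/2.

80.50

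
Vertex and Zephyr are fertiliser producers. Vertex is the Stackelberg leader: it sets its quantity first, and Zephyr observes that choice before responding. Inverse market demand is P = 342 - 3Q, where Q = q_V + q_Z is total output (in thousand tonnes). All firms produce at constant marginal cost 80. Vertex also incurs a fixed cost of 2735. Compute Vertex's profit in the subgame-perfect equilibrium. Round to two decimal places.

The follower Zephyr best-responds to any q_V: π_Z = (342 - 3Q)q_Z - 80q_Z.
Follower FOC: 262 - 3q_V - 6q_Z = 0, so q_Z(q_V) = (262 - 3q_V)/6.
Vertex substitutes q_Z(q_V) into its own profit: π_V = q_V(342 - 3q_V - (262 - 3q_V)/2) - 80q_V = (211 - (3/2)q_V)q_V - 80q_V.
Maximising: ∂π_V/∂q_V = 131 - 3q_V = 0, giving q_V = 131/3.
Then q_Z = (262 - 3·(131/3))/6 = 131/6.
Price P = 342 - 3·(131/2) = 291/2.
Vertex's profit: (291/2 - 80)·(131/3) - 2735 = 751/6.

125.17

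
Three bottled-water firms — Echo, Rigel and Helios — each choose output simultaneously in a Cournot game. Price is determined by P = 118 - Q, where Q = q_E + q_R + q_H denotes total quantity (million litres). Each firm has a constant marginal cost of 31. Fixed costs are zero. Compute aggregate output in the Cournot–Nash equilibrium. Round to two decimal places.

65.25

Each firm earns π_i = (118 - Q)q_i - 31q_i.
Setting ∂π_i/∂q_i = 0 with rivals' quantities fixed: 87 - 2q_i - Σ_{j≠i} q_j = 0.
By symmetry each firm produces the same amount; substituting Σ_{j≠i} q_j = 2q_i yields q_i = 87/4.
Total output Q = 87/4 + 87/4 + 87/4 = 261/4.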